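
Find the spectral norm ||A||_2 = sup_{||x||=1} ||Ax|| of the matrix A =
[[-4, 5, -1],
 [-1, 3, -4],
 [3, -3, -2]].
||A||_2 ≈ 8.346 (= sqrt(largest eigenvalue of A^T A))

||A||_2 = sigma_max(A) = sqrt(lambda_max(A^T A)). Form the symmetric matrix M = A^T A =
[[26, -32, 2],
 [-32, 43, -11],
 [2, -11, 21]].
Its characteristic polynomial (trace, sum of principal 2x2 minors, determinant of M give the coefficients) is
  p(λ) = det(λ I - M) = λ^3 - 90λ^2 + 1418λ - 64.
No integer candidate from the rational root theorem (±divisors of 64) is a root, so the roots are irrational. The cubic discriminant is Δ = 4842321520 > 0, so there are three distinct real roots. p(0) = -64 and p(1) = 1265 have opposite signs, so a root lies in (0, 1); Newton's method refines it to λ ≈ 0.0453. p(20) = 296 and p(21) = -715 have opposite signs, so a root lies in (20, 21); Newton's method refines it to λ ≈ 20.2987. p(69) = -2203 and p(70) = 1196 have opposite signs, so a root lies in (69, 70); Newton's method refines it to λ ≈ 69.656. Check (Vieta): the three roots sum to 90, matching tr M = 90.
So the eigenvalues of A^T A are ≈ 0.0453, 20.2987, 69.656 (all ≥ 0, as they must be for A^T A). The largest is λ_max ≈ 69.656, hence ||A||_2 = sqrt(λ_max) ≈ 8.346.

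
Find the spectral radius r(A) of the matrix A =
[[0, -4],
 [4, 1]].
r(A) = 4

The eigenvalues of A are the roots of its characteristic polynomial. With M = A (coefficients from the trace and determinant):
  p(λ) = det(λ I - M) = λ^2 - λ + 16.
For λ^2 - λ + 16 the discriminant is -63. It is negative, so the roots are the complex-conjugate pair λ = 1/2 ± (sqrt(63)/2) i ≈ 0.5 ± 3.9686i. For a conjugate pair the product of the roots equals the constant term, so |λ|^2 = 16 and |λ| = sqrt(16) = 4.
Thus the eigenvalues (to 4 decimals) are 0.5 ± 3.9686i (modulus 4). The spectral radius is the largest modulus: r(A) = 4. (Cross-check: r(A) ≤ ||A||_2 ≈ 4.5311; equality holds whenever A is normal, though it can also hold for some non-normal A.)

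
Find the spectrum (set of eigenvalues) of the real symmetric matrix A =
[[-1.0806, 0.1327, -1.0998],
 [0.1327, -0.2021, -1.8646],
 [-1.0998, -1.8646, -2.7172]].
sigma(A) ≈ {-4, -1, 1}

A is real symmetric, so its spectrum consists of real eigenvalues. Expanding the characteristic polynomial of the displayed matrix gives
  det(λ I - A) = p(λ) = λ^3 + (4)λ^2 + (-1)λ + (-4).
Solving p(λ) = 0 yields eigenvalues ≈ -4, -1, 1. (A is shown rounded to 4 decimals, so these recover the underlying integer eigenvalues to within that precision.)
Verification: the trace of A = -4 equals the sum of eigenvalues -4, and det(A) ≈ 4.0001 matches the eigenvalue product 4.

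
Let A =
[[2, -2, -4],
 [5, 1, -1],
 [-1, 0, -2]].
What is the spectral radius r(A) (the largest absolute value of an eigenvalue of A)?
r(A) ≈ 3.3859

The eigenvalues of A are the roots of its characteristic polynomial. With M = A (coefficients from the trace, the sum of principal 2x2 minors, and det A):
  p(λ) = det(λ I - M) = λ^3 - λ^2 + 2λ + 30.
No integer candidate from the rational root theorem (±divisors of 30) is a root, so the roots are irrational. The cubic discriminant is Δ = -25288 < 0, so there is one real root and a complex-conjugate pair. p(-3) = -12 and p(-2) = 14 have opposite signs, so a root lies in (-3, -2); Newton's method refines it to λ ≈ -2.6168. Dividing out (λ - (-2.6168)) leaves approximately λ^2 - 3.6168λ + 11.4644. For λ^2 - 3.6168λ + 11.4644 the discriminant is -32.7764. It is negative, so the remaining roots are the complex-conjugate pair λ ≈ 1.8084 ± 2.8625i. Their product equals the constant term, so |λ|^2 ≈ 11.4644 and |λ| ≈ 3.3859.
Thus the eigenvalues (to 4 decimals) are -2.6168 (modulus 2.6168); 1.8084 ± 2.8625i (modulus 3.3859). The spectral radius is the largest modulus: r(A) ≈ 3.3859. (Cross-check: r(A) ≤ ||A||_2 ≈ 6.1391; equality holds whenever A is normal, though it can also hold for some non-normal A.)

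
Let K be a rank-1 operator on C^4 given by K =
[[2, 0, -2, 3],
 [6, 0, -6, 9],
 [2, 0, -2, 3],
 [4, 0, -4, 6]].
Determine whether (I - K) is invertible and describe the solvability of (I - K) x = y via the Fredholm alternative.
(I - K) is invertible (det(I - K) = -5 ≠ 0), so for every y in C^4 the equation (I - K) x = y has a unique solution.

K has rank 1, so it is an outer product K = u v^T: every row of K is a multiple of one row vector. Reading off the entries, u = (-1, -3, -1, -2) and v = (-2, 0, 2, -3) (row i of K equals u_i·v^T). A rank-one matrix u v^T satisfies K u = u (v·u) and kills the (3)-dimensional subspace v^⊥, so its characteristic polynomial is lambda^3 (lambda - v·u) with v·u = tr K = 6. Hence the eigenvalues of I - K are 1 (multiplicity 3) and 1 - (6) = -5, so det(I - K) = -5. (Direct check: I - K =
[[-1, 0, 2, -3],
 [-6, 1, 6, -9],
 [-2, 0, 3, -3],
 [-4, 0, 4, -5]]
has determinant -5.) The finite-dimensional Fredholm alternative says: either (I - K) is invertible, or ker(I - K) ≠ {0} and then range(I - K) = ker((I - K)^*)^⊥, with dim ker(I - K) = dim ker((I - K)^*). Since det(I - K) ≠ 0, 1 is not an eigenvalue of K and ker(I - K) = {0}, so we are in the first case: for every y there is a unique x = (I - K)^(-1) y. Explicitly, by the Sherman–Morrison formula, (I - u v^T)^(-1) = I + u v^T/(1 - v·u), i.e. (I - K)^(-1) = I + K/(-5).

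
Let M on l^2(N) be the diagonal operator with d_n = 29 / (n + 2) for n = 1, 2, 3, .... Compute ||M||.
||M|| = 29/3 (attained at n = 1)

For M diagonal, ||M|| = sup_n |d_n| = sup_n 29/(n + 2). This is positive and strictly decreasing in n, so the supremum is attained at n = 1: d_1 = 29/(1 + 2) = 29/3. Hence ||M|| = 29/3.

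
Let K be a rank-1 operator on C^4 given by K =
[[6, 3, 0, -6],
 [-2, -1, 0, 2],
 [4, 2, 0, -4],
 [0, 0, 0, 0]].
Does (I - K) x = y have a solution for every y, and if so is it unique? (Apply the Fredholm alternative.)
(I - K) is invertible (det(I - K) = -4 ≠ 0), so for every y in C^4 the equation (I - K) x = y has a unique solution.

K has rank 1, so it is an outer product K = u v^T: every row of K is a multiple of one row vector. Reading off the entries, u = (-3, 1, -2, 0) and v = (-2, -1, 0, 2) (row i of K equals u_i·v^T). A rank-one matrix u v^T satisfies K u = u (v·u) and kills the (3)-dimensional subspace v^⊥, so its characteristic polynomial is lambda^3 (lambda - v·u) with v·u = tr K = 5. Hence the eigenvalues of I - K are 1 (multiplicity 3) and 1 - (5) = -4, so det(I - K) = -4. (Direct check: I - K =
[[-5, -3, 0, 6],
 [2, 2, 0, -2],
 [-4, -2, 1, 4],
 [0, 0, 0, 1]]
has determinant -4.) The finite-dimensional Fredholm alternative says: either (I - K) is invertible, or ker(I - K) ≠ {0} and then range(I - K) = ker((I - K)^*)^⊥, with dim ker(I - K) = dim ker((I - K)^*). Since det(I - K) ≠ 0, 1 is not an eigenvalue of K and ker(I - K) = {0}, so we are in the first case: for every y there is a unique x = (I - K)^(-1) y. Explicitly, by the Sherman–Morrison formula, (I - u v^T)^(-1) = I + u v^T/(1 - v·u), i.e. (I - K)^(-1) = I + K/(-4).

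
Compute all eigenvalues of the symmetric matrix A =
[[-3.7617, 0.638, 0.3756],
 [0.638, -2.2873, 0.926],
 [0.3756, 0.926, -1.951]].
sigma(A) ≈ {-4, -3, -1}

A is real symmetric, so its spectrum consists of real eigenvalues. Expanding the characteristic polynomial of the displayed matrix gives
  det(λ I - A) = p(λ) = λ^3 + (8)λ^2 + (19)λ + (12).
Solving p(λ) = 0 yields eigenvalues ≈ -4, -3, -1. (A is shown rounded to 4 decimals, so these recover the underlying integer eigenvalues to within that precision.)
Verification: the trace of A = -8 equals the sum of eigenvalues -8, and det(A) ≈ -12.0005 matches the eigenvalue product -12.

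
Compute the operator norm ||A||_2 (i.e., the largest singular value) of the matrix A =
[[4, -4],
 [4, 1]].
||A||_2 = sqrt((49 + sqrt(801))/2) ≈ 6.217 (= sqrt(largest eigenvalue of A^T A))

||A||_2 = sigma_max(A) = sqrt(lambda_max(A^T A)). Form the symmetric matrix M = A^T A =
[[32, -12],
 [-12, 17]].
Its characteristic polynomial (trace, determinant of M give the coefficients) is
  p(λ) = det(λ I - M) = λ^2 - 49λ + 400.
For λ^2 - 49λ + 400 the discriminant is 801. It is nonnegative but not a perfect square, so the roots are real and irrational: λ = (49 ± sqrt(801))/2 ≈ 38.651, 10.349.
So the eigenvalues of A^T A are ≈ 10.349, 38.651 (all ≥ 0, as they must be for A^T A). The largest is λ_max = (49 + sqrt(801))/2 ≈ 38.651, hence ||A||_2 = sqrt(λ_max) = sqrt((49 + sqrt(801))/2) ≈ 6.217.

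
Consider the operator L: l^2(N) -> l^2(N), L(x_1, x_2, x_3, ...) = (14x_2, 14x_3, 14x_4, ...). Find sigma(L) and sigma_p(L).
sigma(L) = closed disk {z in C : |z| ≤ 14}; sigma_p(L) = open disk {z in C : |z| < 14}

Note L = 14·V where V is the unit left shift (V x)_k = x_{k+1}; so sigma(L) = 14·sigma(V) and ||L|| = 14||V||. ||L x||^2 = 196sum_{k≥2} |x_k|^2 ≤ 196||x||^2, with equality on {x : x_1 = 0}, so ||L|| = 14. For any lambda with |lambda| < 14, set r = lambda/14 (|r| < 1); the vector x = (1, r, r^2, ...) is in l^2 and satisfies L x = 14(r, r^2, ...) = lambda x, so lambda is an eigenvalue. On the boundary |lambda| = 14 the geometric series diverges, so no l^2 eigenvector exists, but these lambda lie in the approximate point spectrum. Hence sigma(L) is the closed disk of radius 14 and sigma_p(L) is the open disk.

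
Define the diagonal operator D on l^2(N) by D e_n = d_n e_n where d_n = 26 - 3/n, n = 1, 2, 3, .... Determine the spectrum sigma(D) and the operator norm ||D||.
sigma(D) = {26 - 3/n : n ≥ 1} ∪ {26}; ||D|| = 26

A bounded diagonal operator on l^2 with diagonal entries d_n has spectrum equal to the closure of {d_n : n ≥ 1}: every d_n is an eigenvalue (with eigenvector e_n), so {d_n} ⊂ sigma(D); the spectrum is closed, so its closure is too; and for lambda not in the closure, (D - lambda I) has bounded inverse (the diagonal entries 1/(d_n - lambda) are bounded). For our sequence d_n = 26 - 3/n, n = 1, 2, 3, ...:
  - {d_n} = {26 - 3/n : n ≥ 1}; the only limit point is 26
  - closure = {26 - 3/n : n ≥ 1} ∪ {26}
For the norm: a diagonal operator has ||D|| = sup_n |d_n|. Here d_n = 26 - 3/n increases monotonically from d_1 = 23 toward 26, with all terms in [23, 26); so sup_n |d_n| = 26 (the supremum is the limit, not attained). So ||D|| = 26.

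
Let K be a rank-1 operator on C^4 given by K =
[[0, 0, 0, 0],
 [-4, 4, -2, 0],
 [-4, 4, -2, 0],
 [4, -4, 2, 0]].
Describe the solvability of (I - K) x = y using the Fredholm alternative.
(I - K) is invertible (det(I - K) = -1 ≠ 0), so for every y in C^4 the equation (I - K) x = y has a unique solution.

K has rank 1, so it is an outer product K = u v^T: every row of K is a multiple of one row vector. Reading off the entries, u = (0, 2, 2, -2) and v = (-2, 2, -1, 0) (row i of K equals u_i·v^T). A rank-one matrix u v^T satisfies K u = u (v·u) and kills the (3)-dimensional subspace v^⊥, so its characteristic polynomial is lambda^3 (lambda - v·u) with v·u = tr K = 2. Hence the eigenvalues of I - K are 1 (multiplicity 3) and 1 - (2) = -1, so det(I - K) = -1. (Direct check: I - K =
[[1, 0, 0, 0],
 [4, -3, 2, 0],
 [4, -4, 3, 0],
 [-4, 4, -2, 1]]
has determinant -1.) The finite-dimensional Fredholm alternative says: either (I - K) is invertible, or ker(I - K) ≠ {0} and then range(I - K) = ker((I - K)^*)^⊥, with dim ker(I - K) = dim ker((I - K)^*). Since det(I - K) ≠ 0, 1 is not an eigenvalue of K and ker(I - K) = {0}, so we are in the first case: for every y there is a unique x = (I - K)^(-1) y. Explicitly, by the Sherman–Morrison formula, (I - u v^T)^(-1) = I + u v^T/(1 - v·u), i.e. (I - K)^(-1) = I - K.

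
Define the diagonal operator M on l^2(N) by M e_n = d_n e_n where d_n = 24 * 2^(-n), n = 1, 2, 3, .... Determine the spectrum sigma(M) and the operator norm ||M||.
sigma(M) = {24 * 2^(-n) : n ≥ 1} ∪ {0}; ||M|| = 12

A bounded diagonal operator on l^2 with diagonal entries d_n has spectrum equal to the closure of {d_n : n ≥ 1}: every d_n is an eigenvalue (with eigenvector e_n), so {d_n} ⊂ sigma(M); the spectrum is closed, so its closure is too; and for lambda not in the closure, (M - lambda I) has bounded inverse (the diagonal entries 1/(d_n - lambda) are bounded). For our sequence d_n = 24 * 2^(-n), n = 1, 2, 3, ...:
  - {d_n} = {24 * 2^(-n) : n ≥ 1}; the only limit point is 0
  - closure = {24 * 2^(-n) : n ≥ 1} ∪ {0}
For the norm: a diagonal operator has ||M|| = sup_n |d_n|. Here d_n = 24 * 2^(-n) is positive and decreasing, so sup_n |d_n| = d_1 = 24/2 = 12. So ||M|| = 12.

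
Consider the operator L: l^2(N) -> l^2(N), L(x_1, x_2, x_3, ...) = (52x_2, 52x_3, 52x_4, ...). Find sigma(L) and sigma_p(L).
sigma(L) = closed disk {z in C : |z| ≤ 52}; sigma_p(L) = open disk {z in C : |z| < 52}

Note L = 52·V where V is the unit left shift (V x)_k = x_{k+1}; so sigma(L) = 52·sigma(V) and ||L|| = 52||V||. ||L x||^2 = 2704sum_{k≥2} |x_k|^2 ≤ 2704||x||^2, with equality on {x : x_1 = 0}, so ||L|| = 52. For any lambda with |lambda| < 52, set r = lambda/52 (|r| < 1); the vector x = (1, r, r^2, ...) is in l^2 and satisfies L x = 52(r, r^2, ...) = lambda x, so lambda is an eigenvalue. On the boundary |lambda| = 52 the geometric series diverges, so no l^2 eigenvector exists, but these lambda lie in the approximate point spectrum. Hence sigma(L) is the closed disk of radius 52 and sigma_p(L) is the open disk.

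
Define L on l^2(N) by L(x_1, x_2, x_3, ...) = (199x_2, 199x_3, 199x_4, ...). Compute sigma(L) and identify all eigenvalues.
sigma(L) = closed disk {z in C : |z| ≤ 199}; sigma_p(L) = open disk {z in C : |z| < 199}

Note L = 199·V where V is the unit left shift (V x)_k = x_{k+1}; so sigma(L) = 199·sigma(V) and ||L|| = 199||V||. ||L x||^2 = 39601sum_{k≥2} |x_k|^2 ≤ 39601||x||^2, with equality on {x : x_1 = 0}, so ||L|| = 199. For any lambda with |lambda| < 199, set r = lambda/199 (|r| < 1); the vector x = (1, r, r^2, ...) is in l^2 and satisfies L x = 199(r, r^2, ...) = lambda x, so lambda is an eigenvalue. On the boundary |lambda| = 199 the geometric series diverges, so no l^2 eigenvector exists, but these lambda lie in the approximate point spectrum. Hence sigma(L) is the closed disk of radius 199 and sigma_p(L) is the open disk.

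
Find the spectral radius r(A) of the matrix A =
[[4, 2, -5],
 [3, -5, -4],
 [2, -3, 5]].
r(A) ≈ 6.286

The eigenvalues of A are the roots of its characteristic polynomial. With M = A (coefficients from the trace, the sum of principal 2x2 minors, and det A):
  p(λ) = det(λ I - M) = λ^3 - 4λ^2 - 33λ + 199.
No integer candidate from the rational root theorem (±divisors of 199) is a root, so the roots are irrational. The cubic discriminant is Δ = -384287 < 0, so there is one real root and a complex-conjugate pair. p(-7) = -109 and p(-6) = 37 have opposite signs, so a root lies in (-7, -6); Newton's method refines it to λ ≈ -6.286. Dividing out (λ - (-6.286)) leaves approximately λ^2 - 10.286λ + 31.6577. For λ^2 - 10.286λ + 31.6577 the discriminant is -20.8291. It is negative, so the remaining roots are the complex-conjugate pair λ ≈ 5.143 ± 2.2819i. Their product equals the constant term, so |λ|^2 ≈ 31.6577 and |λ| ≈ 5.6265.
Thus the eigenvalues (to 4 decimals) are -6.286 (modulus 6.286); 5.143 ± 2.2819i (modulus 5.6265). The spectral radius is the largest modulus: r(A) ≈ 6.286. (Cross-check: r(A) ≤ ||A||_2 ≈ 8.7333; equality holds whenever A is normal, though it can also hold for some non-normal A.)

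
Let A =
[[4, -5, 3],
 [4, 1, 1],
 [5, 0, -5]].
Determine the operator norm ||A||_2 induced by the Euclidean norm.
||A||_2 ≈ 8.0076 (= sqrt(largest eigenvalue of A^T A))

||A||_2 = sigma_max(A) = sqrt(lambda_max(A^T A)). Form the symmetric matrix M = A^T A =
[[57, -16, -9],
 [-16, 26, -14],
 [-9, -14, 35]].
Its characteristic polynomial (trace, sum of principal 2x2 minors, determinant of M give the coefficients) is
  p(λ) = det(λ I - M) = λ^3 - 118λ^2 + 3854λ - 25600.
No integer candidate from the rational root theorem (±divisors of 25600) is a root, so the roots are irrational. The cubic discriminant is Δ = 1456593328 > 0, so there are three distinct real roots. p(8) = -1808 and p(9) = 257 have opposite signs, so a root lies in (8, 9); Newton's method refines it to λ ≈ 8.8705. p(45) = 5 and p(46) = -668 have opposite signs, so a root lies in (45, 46); Newton's method refines it to λ ≈ 45.0072. p(64) = -128 and p(65) = 985 have opposite signs, so a root lies in (64, 65); Newton's method refines it to λ ≈ 64.1222. Check (Vieta): the three roots sum to 118, matching tr M = 118.
So the eigenvalues of A^T A are ≈ 8.8705, 45.0072, 64.1222 (all ≥ 0, as they must be for A^T A). The largest is λ_max ≈ 64.1222, hence ||A||_2 = sqrt(λ_max) ≈ 8.0076.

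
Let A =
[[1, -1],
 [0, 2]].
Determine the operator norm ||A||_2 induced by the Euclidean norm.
||A||_2 = sqrt((6 + sqrt(20))/2) ≈ 2.2882 (= sqrt(largest eigenvalue of A^T A))

||A||_2 = sigma_max(A) = sqrt(lambda_max(A^T A)). Form the symmetric matrix M = A^T A =
[[1, -1],
 [-1, 5]].
Its characteristic polynomial (trace, determinant of M give the coefficients) is
  p(λ) = det(λ I - M) = λ^2 - 6λ + 4.
For λ^2 - 6λ + 4 the discriminant is 20. It is nonnegative but not a perfect square, so the roots are real and irrational: λ = (6 ± sqrt(20))/2 ≈ 5.2361, 0.7639.
So the eigenvalues of A^T A are ≈ 0.7639, 5.2361 (all ≥ 0, as they must be for A^T A). The largest is λ_max = (6 + sqrt(20))/2 ≈ 5.2361, hence ||A||_2 = sqrt(λ_max) = sqrt((6 + sqrt(20))/2) ≈ 2.2882.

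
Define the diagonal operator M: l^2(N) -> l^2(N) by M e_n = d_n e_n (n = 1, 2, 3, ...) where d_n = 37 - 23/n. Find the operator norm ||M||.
||M|| = 37

For a diagonal operator on l^2 with entries d_n, ||M|| = sup_n |d_n|. Here d_1 = 14, d_2 = 51/2, ..., and d_n = 37 - 23/n increases monotonically toward 37. All terms lie in [14, 37), so |d_n| = d_n and the supremum is the limit 37, which is not attained by any individual d_n. Hence ||M|| = 37.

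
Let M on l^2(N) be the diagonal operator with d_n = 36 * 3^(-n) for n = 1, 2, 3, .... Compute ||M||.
||M|| = 12 (attained at n = 1)

For M diagonal, ||M|| = sup_n |d_n|. The sequence d_n = 36 * 3^(-n) is positive and strictly decreasing (ratio 3^(-1) < 1), so the supremum is d_1 = 36/3 = 12. Hence ||M|| = 12.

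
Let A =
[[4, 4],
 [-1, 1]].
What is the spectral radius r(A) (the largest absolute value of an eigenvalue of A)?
r(A) = sqrt(8) ≈ 2.8284

The eigenvalues of A are the roots of its characteristic polynomial. With M = A (coefficients from the trace and determinant):
  p(λ) = det(λ I - M) = λ^2 - 5λ + 8.
For λ^2 - 5λ + 8 the discriminant is -7. It is negative, so the roots are the complex-conjugate pair λ = 5/2 ± (sqrt(7)/2) i ≈ 2.5 ± 1.3229i. For a conjugate pair the product of the roots equals the constant term, so |λ|^2 = 8 and |λ| = sqrt(8) ≈ 2.8284.
Thus the eigenvalues (to 4 decimals) are 2.5 ± 1.3229i (modulus 2.8284). The spectral radius is the largest modulus: r(A) = sqrt(8) ≈ 2.8284. (Cross-check: r(A) ≤ ||A||_2 ≈ 5.6569; equality holds whenever A is normal, though it can also hold for some non-normal A.)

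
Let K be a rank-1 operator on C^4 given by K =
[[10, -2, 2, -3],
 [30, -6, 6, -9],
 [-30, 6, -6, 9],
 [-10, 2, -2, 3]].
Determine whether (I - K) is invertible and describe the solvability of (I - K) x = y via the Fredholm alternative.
(I - K) is singular (det(I - K) = 0, i.e. 1 ∈ sigma(K)). (I - K) x = y is solvable iff y ⊥ ker((I - K)^*) = span{(10, -2, 2, -3)}, i.e. iff 10y_1 - 2y_2 + 2y_3 - 3y_4 = 0. When solvable, the solutions are x = y + c·(1, 3, -3, -1), c arbitrary (ker(I - K) = span{(1, 3, -3, -1)}, dimension 1).

K has rank 1, so it is an outer product K = u v^T: every row of K is a multiple of one row vector. Reading off the entries, u = (1, 3, -3, -1) and v = (10, -2, 2, -3) (row i of K equals u_i·v^T). A rank-one matrix u v^T satisfies K u = u (v·u) and kills the (3)-dimensional subspace v^⊥, so its characteristic polynomial is lambda^3 (lambda - v·u) with v·u = tr K = 1. Hence the eigenvalues of I - K are 1 (multiplicity 3) and 1 - (1) = 0, so det(I - K) = 0. (Direct check: I - K =
[[-9, 2, -2, 3],
 [-30, 7, -6, 9],
 [30, -6, 7, -9],
 [10, -2, 2, -2]]
has determinant 0.) So 1 is an eigenvalue of K and (I - K) is not invertible. The finite-dimensional Fredholm alternative says: either (I - K) is invertible, or ker(I - K) ≠ {0} and then range(I - K) = ker((I - K)^*)^⊥, with dim ker(I - K) = dim ker((I - K)^*). We are in the second case, so we need both kernels. Kernel of I - K: (I - K) u = u - u (v·u) = u - u = 0, so ker(I - K) = span{u} = span{(1, 3, -3, -1)} (it is exactly 1-dimensional because rank(I - K) = 3). Kernel of the adjoint: K is real, so (I - K)^* = I - K^T = I - v u^T, and (I - v u^T) v = v - v (u·v) = 0; hence ker((I - K)^*) = span{v} = span{(10, -2, 2, -3)}. Therefore (I - K) x = y is solvable iff <y, v> = 0, i.e. iff 10y_1 - 2y_2 + 2y_3 - 3y_4 = 0. When this holds, K y = u (v·y) = 0, so (I - K) y = y and x = y is a particular solution; the full solution set is the line x = y + c·u = y + c·(1, 3, -3, -1), c ∈ C.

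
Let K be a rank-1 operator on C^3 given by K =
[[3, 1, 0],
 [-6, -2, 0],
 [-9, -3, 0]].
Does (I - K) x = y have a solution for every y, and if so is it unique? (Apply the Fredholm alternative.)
(I - K) is singular (det(I - K) = 0, i.e. 1 ∈ sigma(K)). (I - K) x = y is solvable iff y ⊥ ker((I - K)^*) = span{(3, 1, 0)}, i.e. iff 3y_1 + y_2 = 0. When solvable, the solutions are x = y + c·(1, -2, -3), c arbitrary (ker(I - K) = span{(1, -2, -3)}, dimension 1).

K has rank 1, so it is an outer product K = u v^T: every row of K is a multiple of one row vector. Reading off the entries, u = (1, -2, -3) and v = (3, 1, 0) (row i of K equals u_i·v^T). A rank-one matrix u v^T satisfies K u = u (v·u) and kills the (2)-dimensional subspace v^⊥, so its characteristic polynomial is lambda^2 (lambda - v·u) with v·u = tr K = 1. Hence the eigenvalues of I - K are 1 (multiplicity 2) and 1 - (1) = 0, so det(I - K) = 0. (Direct check: I - K =
[[-2, -1, 0],
 [6, 3, 0],
 [9, 3, 1]]
has determinant 0.) So 1 is an eigenvalue of K and (I - K) is not invertible. The finite-dimensional Fredholm alternative says: either (I - K) is invertible, or ker(I - K) ≠ {0} and then range(I - K) = ker((I - K)^*)^⊥, with dim ker(I - K) = dim ker((I - K)^*). We are in the second case, so we need both kernels. Kernel of I - K: (I - K) u = u - u (v·u) = u - u = 0, so ker(I - K) = span{u} = span{(1, -2, -3)} (it is exactly 1-dimensional because rank(I - K) = 2). Kernel of the adjoint: K is real, so (I - K)^* = I - K^T = I - v u^T, and (I - v u^T) v = v - v (u·v) = 0; hence ker((I - K)^*) = span{v} = span{(3, 1, 0)}. Therefore (I - K) x = y is solvable iff <y, v> = 0, i.e. iff 3y_1 + y_2 = 0. When this holds, K y = u (v·y) = 0, so (I - K) y = y and x = y is a particular solution; the full solution set is the line x = y + c·u = y + c·(1, -2, -3), c ∈ C.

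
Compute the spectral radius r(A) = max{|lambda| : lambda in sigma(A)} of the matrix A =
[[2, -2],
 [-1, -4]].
r(A) = (2 + sqrt(44))/2 ≈ 4.3166

The eigenvalues of A are the roots of its characteristic polynomial. With M = A (coefficients from the trace and determinant):
  p(λ) = det(λ I - M) = λ^2 + 2λ - 10.
For λ^2 + 2λ - 10 the discriminant is 44. It is nonnegative but not a perfect square, so the roots are real and irrational: λ = (-2 ± sqrt(44))/2 ≈ 2.3166, -4.3166.
Thus the eigenvalues (to 4 decimals) are 2.3166 (modulus 2.3166); -4.3166 (modulus 4.3166). The spectral radius is the largest modulus: r(A) = (2 + sqrt(44))/2 ≈ 4.3166. (Cross-check: r(A) ≤ ||A||_2 ≈ 4.4721; equality holds whenever A is normal, though it can also hold for some non-normal A.)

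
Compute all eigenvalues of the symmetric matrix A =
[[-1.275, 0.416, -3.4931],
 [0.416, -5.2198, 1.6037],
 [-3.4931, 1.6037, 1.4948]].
sigma(A) ≈ {-6, -3, 4}

A is real symmetric, so its spectrum consists of real eigenvalues. Expanding the characteristic polynomial of the displayed matrix gives
  det(λ I - A) = p(λ) = λ^3 + (5)λ^2 + (-18)λ + (-71.9986).
Solving p(λ) = 0 yields eigenvalues ≈ -6, -3, 4. (A is shown rounded to 4 decimals, so these recover the underlying integer eigenvalues to within that precision.)
Verification: the trace of A = -5 equals the sum of eigenvalues -5, and det(A) ≈ 71.9986 matches the eigenvalue product 72.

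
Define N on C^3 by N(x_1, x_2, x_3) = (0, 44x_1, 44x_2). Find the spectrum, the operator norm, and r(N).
sigma(N) = {0}; ||N|| = 44; r(N) = 0. (N is nilpotent with N^3 = 0.)

On C^3, N is a strictly lower-triangular matrix with 44 on the subdiagonal and zeros elsewhere, so its characteristic polynomial is lambda^3 and every eigenvalue is 0: sigma(N) = {0}. For the operator norm, N e_i = 44e_{i+1} for i = 1, ..., 2 and N e_3 = 0, so the singular values of N are 44 (with multiplicity 2) and 0; hence ||N|| = 44. The spectral radius r(N) = max|lambda| = 0. Note ||N|| > r(N) — characteristic of non-normal nilpotent operators. Indeed N^3 = 0.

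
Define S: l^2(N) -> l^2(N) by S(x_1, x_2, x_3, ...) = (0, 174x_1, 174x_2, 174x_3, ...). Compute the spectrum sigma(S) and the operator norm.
sigma(S) = closed disk {z in C : |z| ≤ 174}; ||S|| = 174

Note S = 174·U where U is the unit right shift (U x)_k = x_{k-1} (with x_0 := 0); so ||S|| = 174||U|| and sigma(S) = 174·sigma(U). ||S x||^2 = sum_{k≥1} |174x_k|^2 = 30276||x||^2, so ||S|| = 174 and sigma(S) ⊂ {|z| ≤ 174}. For any |lambda| < 174, the equation (S - lambda I) x = 0 forces x_1 = 0, then 174x_k = lambda x_{k+1} ⇒ x = 0, so S has no eigenvalues. But (S - lambda I) is not surjective for |lambda| < 174: solving (S - lambda I) x = e_1 would require x_n proportional to (lambda/174)^(-n), which is not in l^2. So every |lambda| < 174 lies in the residual spectrum. The boundary |lambda| = 174 is in the approximate point spectrum (the spectrum is closed). Hence sigma(S) is the closed disk of radius 174.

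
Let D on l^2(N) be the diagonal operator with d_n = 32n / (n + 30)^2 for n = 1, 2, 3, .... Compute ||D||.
||D|| = 4/15 (attained at n = 30)

For D diagonal, ||D|| = sup_n |d_n|. Treat f(x) = 32x / (x + 30)^2 for real x > 0. By the quotient rule, f'(x) = 32(30 - x)/(x + 30)^3, which is positive for x < 30 and negative for x > 30. So f has a unique maximum at x = 30, and since 30 is a positive integer, the supremum over n ≥ 1 is attained at n = 30: d_30 = 32·30/(30 + 30)^2 = 32·30/3600 = 4/15. Hence ||D|| = 4/15.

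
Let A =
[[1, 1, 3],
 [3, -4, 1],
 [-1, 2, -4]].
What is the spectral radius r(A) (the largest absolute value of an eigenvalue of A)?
r(A) ≈ 4.4255

The eigenvalues of A are the roots of its characteristic polynomial. With M = A (coefficients from the trace, the sum of principal 2x2 minors, and det A):
  p(λ) = det(λ I - M) = λ^3 + 7λ^2 + 6λ - 31.
No integer candidate from the rational root theorem (±divisors of 31) is a root, so the roots are irrational. The cubic discriminant is Δ = -5951 < 0, so there is one real root and a complex-conjugate pair. p(1) = -17 and p(2) = 17 have opposite signs, so a root lies in (1, 2); Newton's method refines it to λ ≈ 1.5828. Dividing out (λ - (1.5828)) leaves approximately λ^2 + 8.5828λ + 19.5852. For λ^2 + 8.5828λ + 19.5852 the discriminant is -4.6757. It is negative, so the remaining roots are the complex-conjugate pair λ ≈ -4.2914 ± 1.0812i. Their product equals the constant term, so |λ|^2 ≈ 19.5852 and |λ| ≈ 4.4255.
Thus the eigenvalues (to 4 decimals) are 1.5828 (modulus 1.5828); -4.2914 ± 1.0812i (modulus 4.4255). The spectral radius is the largest modulus: r(A) ≈ 4.4255. (Cross-check: r(A) ≤ ||A||_2 ≈ 6.4264; equality holds whenever A is normal, though it can also hold for some non-normal A.)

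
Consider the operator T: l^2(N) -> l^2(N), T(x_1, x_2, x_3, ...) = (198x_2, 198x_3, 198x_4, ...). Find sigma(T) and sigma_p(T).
sigma(T) = closed disk {z in C : |z| ≤ 198}; sigma_p(T) = open disk {z in C : |z| < 198}

Note T = 198·V where V is the unit left shift (V x)_k = x_{k+1}; so sigma(T) = 198·sigma(V) and ||T|| = 198||V||. ||T x||^2 = 39204sum_{k≥2} |x_k|^2 ≤ 39204||x||^2, with equality on {x : x_1 = 0}, so ||T|| = 198. For any lambda with |lambda| < 198, set r = lambda/198 (|r| < 1); the vector x = (1, r, r^2, ...) is in l^2 and satisfies T x = 198(r, r^2, ...) = lambda x, so lambda is an eigenvalue. On the boundary |lambda| = 198 the geometric series diverges, so no l^2 eigenvector exists, but these lambda lie in the approximate point spectrum. Hence sigma(T) is the closed disk of radius 198 and sigma_p(T) is the open disk.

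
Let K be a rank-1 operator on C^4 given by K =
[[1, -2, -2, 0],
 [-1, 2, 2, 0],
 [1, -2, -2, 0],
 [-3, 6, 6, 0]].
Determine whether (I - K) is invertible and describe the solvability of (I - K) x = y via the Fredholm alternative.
(I - K) is singular (det(I - K) = 0, i.e. 1 ∈ sigma(K)). (I - K) x = y is solvable iff y ⊥ ker((I - K)^*) = span{(1, -2, -2, 0)}, i.e. iff y_1 - 2y_2 - 2y_3 = 0. When solvable, the solutions are x = y + c·(1, -1, 1, -3), c arbitrary (ker(I - K) = span{(1, -1, 1, -3)}, dimension 1).

K has rank 1, so it is an outer product K = u v^T: every row of K is a multiple of one row vector. Reading off the entries, u = (1, -1, 1, -3) and v = (1, -2, -2, 0) (row i of K equals u_i·v^T). A rank-one matrix u v^T satisfies K u = u (v·u) and kills the (3)-dimensional subspace v^⊥, so its characteristic polynomial is lambda^3 (lambda - v·u) with v·u = tr K = 1. Hence the eigenvalues of I - K are 1 (multiplicity 3) and 1 - (1) = 0, so det(I - K) = 0. (Direct check: I - K =
[[0, 2, 2, 0],
 [1, -1, -2, 0],
 [-1, 2, 3, 0],
 [3, -6, -6, 1]]
has determinant 0.) So 1 is an eigenvalue of K and (I - K) is not invertible. The finite-dimensional Fredholm alternative says: either (I - K) is invertible, or ker(I - K) ≠ {0} and then range(I - K) = ker((I - K)^*)^⊥, with dim ker(I - K) = dim ker((I - K)^*). We are in the second case, so we need both kernels. Kernel of I - K: (I - K) u = u - u (v·u) = u - u = 0, so ker(I - K) = span{u} = span{(1, -1, 1, -3)} (it is exactly 1-dimensional because rank(I - K) = 3). Kernel of the adjoint: K is real, so (I - K)^* = I - K^T = I - v u^T, and (I - v u^T) v = v - v (u·v) = 0; hence ker((I - K)^*) = span{v} = span{(1, -2, -2, 0)}. Therefore (I - K) x = y is solvable iff <y, v> = 0, i.e. iff y_1 - 2y_2 - 2y_3 = 0. When this holds, K y = u (v·y) = 0, so (I - K) y = y and x = y is a particular solution; the full solution set is the line x = y + c·u = y + c·(1, -1, 1, -3), c ∈ C.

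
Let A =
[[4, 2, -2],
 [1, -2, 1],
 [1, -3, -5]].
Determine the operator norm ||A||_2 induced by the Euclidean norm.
||A||_2 ≈ 6.2634 (= sqrt(largest eigenvalue of A^T A))

||A||_2 = sigma_max(A) = sqrt(lambda_max(A^T A)). Form the symmetric matrix M = A^T A =
[[18, 3, -12],
 [3, 17, 9],
 [-12, 9, 30]].
Its characteristic polynomial (trace, sum of principal 2x2 minors, determinant of M give the coefficients) is
  p(λ) = det(λ I - M) = λ^3 - 65λ^2 + 1122λ - 4356.
No integer candidate from the rational root theorem (±divisors of 4356) is a root, so the roots are irrational. The cubic discriminant is Δ = 89825076 > 0, so there are three distinct real roots. p(5) = -246 and p(6) = 252 have opposite signs, so a root lies in (5, 6); Newton's method refines it to λ ≈ 5.4697. p(20) = 84 and p(21) = -198 have opposite signs, so a root lies in (20, 21); Newton's method refines it to λ ≈ 20.3006. p(39) = -144 and p(40) = 524 have opposite signs, so a root lies in (39, 40); Newton's method refines it to λ ≈ 39.2297. Check (Vieta): the three roots sum to 65, matching tr M = 65.
So the eigenvalues of A^T A are ≈ 5.4697, 20.3006, 39.2297 (all ≥ 0, as they must be for A^T A). The largest is λ_max ≈ 39.2297, hence ||A||_2 = sqrt(λ_max) ≈ 6.2634.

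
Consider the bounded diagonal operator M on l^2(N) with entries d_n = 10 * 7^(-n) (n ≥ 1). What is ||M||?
||M|| = 10/7 (attained at n = 1)

For M diagonal, ||M|| = sup_n |d_n|. The sequence d_n = 10 * 7^(-n) is positive and strictly decreasing (ratio 7^(-1) < 1), so the supremum is d_1 = 10/7. Hence ||M|| = 10/7.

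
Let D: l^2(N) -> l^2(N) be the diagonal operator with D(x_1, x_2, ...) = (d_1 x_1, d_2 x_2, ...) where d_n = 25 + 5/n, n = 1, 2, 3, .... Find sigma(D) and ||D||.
sigma(D) = {25 + 5/n : n ≥ 1} ∪ {25}; ||D|| = 30

A bounded diagonal operator on l^2 with diagonal entries d_n has spectrum equal to the closure of {d_n : n ≥ 1}: every d_n is an eigenvalue (with eigenvector e_n), so {d_n} ⊂ sigma(D); the spectrum is closed, so its closure is too; and for lambda not in the closure, (D - lambda I) has bounded inverse (the diagonal entries 1/(d_n - lambda) are bounded). For our sequence d_n = 25 + 5/n, n = 1, 2, 3, ...:
  - {d_n} = {25 + 5/n : n ≥ 1}; the only limit point is 25
  - closure = {25 + 5/n : n ≥ 1} ∪ {25}
For the norm: a diagonal operator has ||D|| = sup_n |d_n|. Here d_n = 25 + 5/n is positive and decreasing, so sup_n |d_n| = d_1 = 25 + 5 = 30. So ||D|| = 30.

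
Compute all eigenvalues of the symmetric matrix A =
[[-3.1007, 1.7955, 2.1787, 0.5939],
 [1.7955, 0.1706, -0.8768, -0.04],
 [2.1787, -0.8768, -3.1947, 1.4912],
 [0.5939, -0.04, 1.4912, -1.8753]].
sigma(A) ≈ {-6, -3, 0, 1}

A is real symmetric, so its spectrum consists of real eigenvalues. Expanding the characteristic polynomial of the displayed matrix gives
  det(λ I - A) = p(λ) = λ^4 + (8)λ^3 + (9)λ^2 + (-18)λ + (0).
Solving p(λ) = 0 yields eigenvalues ≈ -6, -3, 0, 1. (A is shown rounded to 4 decimals, so these recover the underlying integer eigenvalues to within that precision.)
Verification: the trace of A = -8 equals the sum of eigenvalues -8, and det(A) ≈ 0.0006 matches the eigenvalue product 0.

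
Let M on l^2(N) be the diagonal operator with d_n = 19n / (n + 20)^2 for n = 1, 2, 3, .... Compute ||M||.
||M|| = 19/80 (attained at n = 20)

For M diagonal, ||M|| = sup_n |d_n|. Treat f(x) = 19x / (x + 20)^2 for real x > 0. By the quotient rule, f'(x) = 19(20 - x)/(x + 20)^3, which is positive for x < 20 and negative for x > 20. So f has a unique maximum at x = 20, and since 20 is a positive integer, the supremum over n ≥ 1 is attained at n = 20: d_20 = 19·20/(20 + 20)^2 = 19·20/1600 = 19/80. Hence ||M|| = 19/80.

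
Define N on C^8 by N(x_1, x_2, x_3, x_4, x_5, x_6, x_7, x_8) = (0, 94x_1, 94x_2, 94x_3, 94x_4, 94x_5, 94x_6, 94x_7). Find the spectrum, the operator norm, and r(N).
sigma(N) = {0}; ||N|| = 94; r(N) = 0. (N is nilpotent with N^8 = 0.)

On C^8, N is a strictly lower-triangular matrix with 94 on the subdiagonal and zeros elsewhere, so its characteristic polynomial is lambda^8 and every eigenvalue is 0: sigma(N) = {0}. For the operator norm, N e_i = 94e_{i+1} for i = 1, ..., 7 and N e_8 = 0, so the singular values of N are 94 (with multiplicity 7) and 0; hence ||N|| = 94. The spectral radius r(N) = max|lambda| = 0. Note ||N|| > r(N) — characteristic of non-normal nilpotent operators. Indeed N^8 = 0.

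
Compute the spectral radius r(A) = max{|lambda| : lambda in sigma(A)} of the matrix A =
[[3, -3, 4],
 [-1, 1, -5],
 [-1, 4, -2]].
r(A) ≈ 4.0127

The eigenvalues of A are the roots of its characteristic polynomial. With M = A (coefficients from the trace, the sum of principal 2x2 minors, and det A):
  p(λ) = det(λ I - M) = λ^3 - 2λ^2 + 16λ - 33.
No integer candidate from the rational root theorem (±divisors of 33) is a root, so the roots are irrational. The cubic discriminant is Δ = -26811 < 0, so there is one real root and a complex-conjugate pair. p(2) = -1 and p(3) = 24 have opposite signs, so a root lies in (2, 3); Newton's method refines it to λ ≈ 2.0495. Dividing out (λ - (2.0495)) leaves approximately λ^2 + 0.0495λ + 16.1015. For λ^2 + 0.0495λ + 16.1015 the discriminant is -64.4034. It is negative, so the remaining roots are the complex-conjugate pair λ ≈ -0.0248 ± 4.0126i. Their product equals the constant term, so |λ|^2 ≈ 16.1015 and |λ| ≈ 4.0127.
Thus the eigenvalues (to 4 decimals) are 2.0495 (modulus 2.0495); -0.0248 ± 4.0126i (modulus 4.0127). The spectral radius is the largest modulus: r(A) ≈ 4.0127. (Cross-check: r(A) ≤ ||A||_2 ≈ 8.4528; equality holds whenever A is normal, though it can also hold for some non-normal A.)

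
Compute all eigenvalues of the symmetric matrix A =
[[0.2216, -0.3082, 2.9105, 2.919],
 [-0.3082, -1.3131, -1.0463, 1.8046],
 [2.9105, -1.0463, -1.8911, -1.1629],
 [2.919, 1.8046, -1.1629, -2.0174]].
sigma(A) ≈ {-6, -3, 1, 3}

A is real symmetric, so its spectrum consists of real eigenvalues. Expanding the characteristic polynomial of the displayed matrix gives
  det(λ I - A) = p(λ) = λ^4 + (5)λ^3 + (-15)λ^2 + (-45)λ + (54).
Solving p(λ) = 0 yields eigenvalues ≈ -6, -3, 1, 3. (A is shown rounded to 4 decimals, so these recover the underlying integer eigenvalues to within that precision.)
Verification: the trace of A = -5 equals the sum of eigenvalues -5, and det(A) ≈ 53.9992 matches the eigenvalue product 54.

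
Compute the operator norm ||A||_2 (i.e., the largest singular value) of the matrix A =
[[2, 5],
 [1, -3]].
||A||_2 = sqrt((39 + sqrt(1037))/2) ≈ 5.9667 (= sqrt(largest eigenvalue of A^T A))

||A||_2 = sigma_max(A) = sqrt(lambda_max(A^T A)). Form the symmetric matrix M = A^T A =
[[5, 7],
 [7, 34]].
Its characteristic polynomial (trace, determinant of M give the coefficients) is
  p(λ) = det(λ I - M) = λ^2 - 39λ + 121.
For λ^2 - 39λ + 121 the discriminant is 1037. It is nonnegative but not a perfect square, so the roots are real and irrational: λ = (39 ± sqrt(1037))/2 ≈ 35.6012, 3.3988.
So the eigenvalues of A^T A are ≈ 3.3988, 35.6012 (all ≥ 0, as they must be for A^T A). The largest is λ_max = (39 + sqrt(1037))/2 ≈ 35.6012, hence ||A||_2 = sqrt(λ_max) = sqrt((39 + sqrt(1037))/2) ≈ 5.9667.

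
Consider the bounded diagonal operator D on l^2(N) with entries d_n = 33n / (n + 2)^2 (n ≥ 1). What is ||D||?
||D|| = 33/8 (attained at n = 2)

For D diagonal, ||D|| = sup_n |d_n|. Treat f(x) = 33x / (x + 2)^2 for real x > 0. By the quotient rule, f'(x) = 33(2 - x)/(x + 2)^3, which is positive for x < 2 and negative for x > 2. So f has a unique maximum at x = 2, and since 2 is a positive integer, the supremum over n ≥ 1 is attained at n = 2: d_2 = 33·2/(2 + 2)^2 = 33·2/16 = 33/8. Hence ||D|| = 33/8.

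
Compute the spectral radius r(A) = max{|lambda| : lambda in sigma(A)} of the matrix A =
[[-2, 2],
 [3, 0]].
r(A) = (2 + sqrt(28))/2 ≈ 3.6458

The eigenvalues of A are the roots of its characteristic polynomial. With M = A (coefficients from the trace and determinant):
  p(λ) = det(λ I - M) = λ^2 + 2λ - 6.
For λ^2 + 2λ - 6 the discriminant is 28. It is nonnegative but not a perfect square, so the roots are real and irrational: λ = (-2 ± sqrt(28))/2 ≈ 1.6458, -3.6458.
Thus the eigenvalues (to 4 decimals) are 1.6458 (modulus 1.6458); -3.6458 (modulus 3.6458). The spectral radius is the largest modulus: r(A) = (2 + sqrt(28))/2 ≈ 3.6458. (Cross-check: r(A) ≤ ||A||_2 ≈ 3.8106; equality holds whenever A is normal, though it can also hold for some non-normal A.)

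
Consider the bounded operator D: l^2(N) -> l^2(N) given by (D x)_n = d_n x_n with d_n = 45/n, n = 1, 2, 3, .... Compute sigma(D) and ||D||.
sigma(D) = {45/n : n ≥ 1} ∪ {0}; ||D|| = 45

A bounded diagonal operator on l^2 with diagonal entries d_n has spectrum equal to the closure of {d_n : n ≥ 1}: every d_n is an eigenvalue (with eigenvector e_n), so {d_n} ⊂ sigma(D); the spectrum is closed, so its closure is too; and for lambda not in the closure, (D - lambda I) has bounded inverse (the diagonal entries 1/(d_n - lambda) are bounded). For our sequence d_n = 45/n, n = 1, 2, 3, ...:
  - {d_n} = {45/n : n ≥ 1}; the only limit point is 0
  - closure = {45/n : n ≥ 1} ∪ {0}
For the norm: a diagonal operator has ||D|| = sup_n |d_n|. Here d_n = 45/n is positive and decreasing, so sup_n |d_n| = d_1 = 45. So ||D|| = 45.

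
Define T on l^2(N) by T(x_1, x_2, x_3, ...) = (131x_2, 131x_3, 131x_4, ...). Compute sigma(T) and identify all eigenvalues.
sigma(T) = closed disk {z in C : |z| ≤ 131}; sigma_p(T) = open disk {z in C : |z| < 131}

Note T = 131·V where V is the unit left shift (V x)_k = x_{k+1}; so sigma(T) = 131·sigma(V) and ||T|| = 131||V||. ||T x||^2 = 17161sum_{k≥2} |x_k|^2 ≤ 17161||x||^2, with equality on {x : x_1 = 0}, so ||T|| = 131. For any lambda with |lambda| < 131, set r = lambda/131 (|r| < 1); the vector x = (1, r, r^2, ...) is in l^2 and satisfies T x = 131(r, r^2, ...) = lambda x, so lambda is an eigenvalue. On the boundary |lambda| = 131 the geometric series diverges, so no l^2 eigenvector exists, but these lambda lie in the approximate point spectrum. Hence sigma(T) is the closed disk of radius 131 and sigma_p(T) is the open disk.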